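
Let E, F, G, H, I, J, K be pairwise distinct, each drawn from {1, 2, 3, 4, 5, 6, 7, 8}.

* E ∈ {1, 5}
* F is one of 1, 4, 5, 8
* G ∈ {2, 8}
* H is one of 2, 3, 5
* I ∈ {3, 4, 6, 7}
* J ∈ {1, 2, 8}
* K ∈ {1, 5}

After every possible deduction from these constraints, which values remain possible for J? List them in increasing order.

2, 8

The 2 variables E and K are confined to {1, 5}, which locks those values in; drop them from F, H, J.
G and J between them cover only {2, 8} — a naked pair. Remove those values from F, H.
F has just one choice, so F = 4. So I can't be 4.
H must be 3 (only option left). Eliminate 3 elsewhere: I.
No further eliminations apply; J can still be any of 2, 8.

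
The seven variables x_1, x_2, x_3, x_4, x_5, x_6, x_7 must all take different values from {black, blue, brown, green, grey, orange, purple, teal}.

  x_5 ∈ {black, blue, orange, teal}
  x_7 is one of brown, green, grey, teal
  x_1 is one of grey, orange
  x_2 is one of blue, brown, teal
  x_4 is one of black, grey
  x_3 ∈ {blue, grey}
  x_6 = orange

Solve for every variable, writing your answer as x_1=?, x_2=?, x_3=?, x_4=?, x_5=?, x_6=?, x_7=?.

x_1=grey, x_2=brown, x_3=blue, x_4=black, x_5=teal, x_6=orange, x_7=green

x_6's domain is down to {orange}, so x_6 = orange. So x_1, x_5 can't be orange.
x_1 has just one choice, so x_1 = grey. Remove grey from x_3, x_4, x_7.
That leaves x_3 = blue. So x_2, x_5 can't be blue.
x_4 must be black (only option left). So x_5 can't be black.
x_5's domain is down to {teal}, so x_5 = teal. Eliminate teal elsewhere: x_2, x_7.
That leaves x_2 = brown. Remove brown from x_7.
That leaves x_7 = green.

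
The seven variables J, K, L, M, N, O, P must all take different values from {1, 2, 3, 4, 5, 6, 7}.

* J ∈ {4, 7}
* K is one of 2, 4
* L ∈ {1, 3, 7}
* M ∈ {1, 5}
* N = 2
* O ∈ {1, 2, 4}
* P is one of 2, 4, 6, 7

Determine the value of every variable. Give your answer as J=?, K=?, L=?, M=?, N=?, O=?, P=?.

N must be 2 (only option left). So K, O, P can't be 2.
K has just one choice, so K = 4. Eliminate 4 elsewhere: J, O, P.
That leaves O = 1. Remove 1 from L, M.
That leaves J = 7. Remove 7 from L, P.
L's domain is down to {3}, so L = 3.
That leaves M = 5.
P has just one choice, so P = 6.

J=7, K=4, L=3, M=5, N=2, O=1, P=6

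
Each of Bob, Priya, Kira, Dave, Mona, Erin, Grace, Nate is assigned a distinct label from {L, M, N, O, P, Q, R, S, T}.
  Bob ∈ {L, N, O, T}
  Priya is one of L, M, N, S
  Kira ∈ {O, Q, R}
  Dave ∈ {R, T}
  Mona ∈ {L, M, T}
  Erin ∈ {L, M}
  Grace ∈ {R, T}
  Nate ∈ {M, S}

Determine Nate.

Among the 8 variables, Q fits only Kira (and all 8 values in {L, M, N, O, Q, R, S, T} must be used), so Kira = Q.
The 7 still-open variables together cover exactly {L, M, N, O, R, S, T} — 7 values for 7 variables — and O appears only in Bob's list, so Bob = O.
Among the 6 still-open variables, N fits only Priya (and all 6 values in {L, M, N, R, S, T} must be used), so Priya = N.
Among the 5 still-open variables, S fits only Nate (and all 5 values in {L, M, R, S, T} must be used), so Nate = S.

S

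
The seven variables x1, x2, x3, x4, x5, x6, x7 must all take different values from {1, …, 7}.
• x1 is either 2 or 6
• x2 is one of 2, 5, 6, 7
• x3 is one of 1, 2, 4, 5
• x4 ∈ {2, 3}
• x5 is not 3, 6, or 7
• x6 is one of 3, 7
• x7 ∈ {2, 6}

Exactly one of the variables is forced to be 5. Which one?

x1 and x7 share exactly the 2 values {2, 6}; by pigeonhole those values go to them, so strike 2, 6 from x2, x3, x4, x5.
x4's domain is down to {3}, so x4 = 3. Remove 3 from x6.
x6's domain is down to {7}, so x6 = 7. So x2 can't be 7.
So 5 goes to x2.

x2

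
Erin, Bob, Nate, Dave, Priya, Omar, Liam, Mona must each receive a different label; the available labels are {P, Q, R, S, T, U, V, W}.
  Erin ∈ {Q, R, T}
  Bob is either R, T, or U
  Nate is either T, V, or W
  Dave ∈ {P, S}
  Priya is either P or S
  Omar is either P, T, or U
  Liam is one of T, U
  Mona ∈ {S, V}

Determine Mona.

V

The 8 variables draw from only 8 values {P, Q, R, S, T, U, V, W}, so each is used; only Erin can be Q, hence Erin = Q.
The 7 still-open variables together cover exactly {P, R, S, T, U, V, W} — 7 values for 7 variables — and R appears only in Bob's list, so Bob = R.
The 6 still-open variables together cover exactly {P, S, T, U, V, W} — 6 values for 6 variables — and W appears only in Nate's list, so Nate = W.
The 5 still-open variables draw from only 5 values {P, S, T, U, V}, so each is used; only Mona can be V, hence Mona = V.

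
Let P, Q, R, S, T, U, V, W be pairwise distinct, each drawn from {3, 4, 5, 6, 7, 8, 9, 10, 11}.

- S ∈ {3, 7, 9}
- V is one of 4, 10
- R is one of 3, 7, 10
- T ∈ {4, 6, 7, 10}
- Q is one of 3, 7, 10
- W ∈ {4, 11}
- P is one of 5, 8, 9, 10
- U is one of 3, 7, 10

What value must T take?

6

Q, R, U share exactly the 3 values {3, 7, 10}; by pigeonhole those values go to them, so strike 3, 7, 10 from P, S, T, V.
S has just one choice, so S = 9. Eliminate 9 elsewhere: P.
V must be 4 (only option left). Remove 4 from T, W.
So T = 6.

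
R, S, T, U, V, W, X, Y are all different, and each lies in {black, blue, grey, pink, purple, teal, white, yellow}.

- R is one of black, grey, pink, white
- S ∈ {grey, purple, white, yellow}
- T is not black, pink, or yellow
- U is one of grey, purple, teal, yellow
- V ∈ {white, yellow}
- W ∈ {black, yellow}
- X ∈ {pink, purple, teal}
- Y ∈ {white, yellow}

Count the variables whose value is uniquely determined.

The 8 variables together cover exactly {black, blue, grey, pink, purple, teal, white, yellow} — 8 values for 8 variables — and blue appears only in T's list, so T = blue.
V and Y share exactly the 2 values {white, yellow}; by pigeonhole those values go to them, so strike white, yellow from R, S, U, W.
W has just one choice, so W = black. So R can't be black.
Determined: T=blue, W=black. The other variables each still have more than one consistent value. That makes 2.

2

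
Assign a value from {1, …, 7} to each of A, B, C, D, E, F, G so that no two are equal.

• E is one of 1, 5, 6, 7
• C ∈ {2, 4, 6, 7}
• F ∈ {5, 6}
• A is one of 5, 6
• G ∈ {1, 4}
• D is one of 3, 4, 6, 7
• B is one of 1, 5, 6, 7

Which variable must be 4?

Among the 7 variables, 2 fits only C (and all 7 values in {1, 2, 3, 4, 5, 6, 7} must be used), so C = 2.
The 6 still-open variables together cover exactly {1, 3, 4, 5, 6, 7} — 6 values for 6 variables — and 3 appears only in D's list, so D = 3.
The 5 still-open variables draw from only 5 values {1, 4, 5, 6, 7}, so each is used; only G can be 4, hence G = 4.

G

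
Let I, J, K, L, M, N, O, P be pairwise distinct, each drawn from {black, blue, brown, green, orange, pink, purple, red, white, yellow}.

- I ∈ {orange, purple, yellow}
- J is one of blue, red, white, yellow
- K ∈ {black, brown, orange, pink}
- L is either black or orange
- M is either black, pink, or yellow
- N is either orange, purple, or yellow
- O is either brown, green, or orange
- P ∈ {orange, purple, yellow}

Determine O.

The 3 variables I, N, P are confined to {orange, purple, yellow}, which locks those values in; drop them from J, K, L, M, O.
L's domain is down to {black}, so L = black. Strike black from K, M.
M's domain is down to {pink}, so M = pink. So K can't be pink.
K must be brown (only option left). Remove brown from O.
So O = green.

green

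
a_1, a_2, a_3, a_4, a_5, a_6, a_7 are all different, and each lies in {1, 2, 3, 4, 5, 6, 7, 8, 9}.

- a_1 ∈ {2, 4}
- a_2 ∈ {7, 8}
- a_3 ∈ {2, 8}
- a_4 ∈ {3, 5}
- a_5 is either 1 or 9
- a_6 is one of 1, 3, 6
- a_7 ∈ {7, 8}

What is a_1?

a_2 and a_7 share exactly the 2 values {7, 8}; by pigeonhole those values go to them, so strike 7, 8 from a_3.
a_3 must be 2 (only option left). So a_1 can't be 2.
So a_1 = 4.

4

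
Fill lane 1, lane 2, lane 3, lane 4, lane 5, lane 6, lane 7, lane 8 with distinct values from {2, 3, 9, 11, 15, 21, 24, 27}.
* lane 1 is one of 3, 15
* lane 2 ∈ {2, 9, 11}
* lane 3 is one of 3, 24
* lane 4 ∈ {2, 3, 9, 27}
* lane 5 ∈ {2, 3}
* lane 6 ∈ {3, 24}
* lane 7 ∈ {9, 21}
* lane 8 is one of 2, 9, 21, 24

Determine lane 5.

Among the 8 variables, 11 fits only lane 2 (and all 8 values in {2, 3, 9, 11, 15, 21, 24, 27} must be used), so lane 2 = 11.
Among the 7 still-open variables, 15 fits only lane 1 (and all 7 values in {2, 3, 9, 15, 21, 24, 27} must be used), so lane 1 = 15.
The 6 still-open variables draw from only 6 values {2, 3, 9, 21, 24, 27}, so each is used; only lane 4 can be 27, hence lane 4 = 27.
lane 3 and lane 6 share exactly the 2 values {3, 24}; by pigeonhole those values go to them, so strike 3, 24 from lane 5, lane 8.
So lane 5 = 2.

2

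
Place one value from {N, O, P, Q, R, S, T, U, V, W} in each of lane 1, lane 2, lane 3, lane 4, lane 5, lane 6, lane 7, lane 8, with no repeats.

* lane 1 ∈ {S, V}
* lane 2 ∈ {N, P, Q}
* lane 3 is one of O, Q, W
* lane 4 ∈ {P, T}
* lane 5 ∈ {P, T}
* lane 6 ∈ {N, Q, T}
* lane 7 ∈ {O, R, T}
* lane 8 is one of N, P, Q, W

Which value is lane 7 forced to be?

R

lane 4 and lane 5 share exactly the 2 values {P, T}; by pigeonhole those values go to them, so strike P, T from lane 2, lane 6, lane 7, lane 8.
lane 2 and lane 6 share exactly the 2 values {N, Q}; by pigeonhole those values go to them, so strike N, Q from lane 3, lane 8.
That leaves lane 8 = W. Eliminate W elsewhere: lane 3.
lane 3 has just one choice, so lane 3 = O. Eliminate O elsewhere: lane 7.
So lane 7 = R.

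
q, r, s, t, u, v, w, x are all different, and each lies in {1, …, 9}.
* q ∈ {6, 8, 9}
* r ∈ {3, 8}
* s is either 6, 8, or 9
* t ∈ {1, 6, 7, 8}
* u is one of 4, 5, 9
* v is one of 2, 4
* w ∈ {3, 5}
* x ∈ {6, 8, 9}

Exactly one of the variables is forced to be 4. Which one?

u

The 3 variables q, s, x are confined to {6, 8, 9}, which locks those values in; drop them from r, t, u.
r must be 3 (only option left). Eliminate 3 elsewhere: w.
w has just one choice, so w = 5. Strike 5 from u.
So 4 goes to u.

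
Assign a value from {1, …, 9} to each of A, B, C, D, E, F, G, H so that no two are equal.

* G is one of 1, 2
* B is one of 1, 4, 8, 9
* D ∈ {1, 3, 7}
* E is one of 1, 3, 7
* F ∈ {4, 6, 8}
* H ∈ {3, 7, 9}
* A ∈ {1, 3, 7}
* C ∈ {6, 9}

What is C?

Among the 8 variables, 2 fits only G (and all 8 values in {1, 2, 3, 4, 6, 7, 8, 9} must be used), so G = 2.
A, D, E between them cover only {1, 3, 7} — a naked triple. Remove those values from B, H.
H has just one choice, so H = 9. So B, C can't be 9.
So C = 6.

6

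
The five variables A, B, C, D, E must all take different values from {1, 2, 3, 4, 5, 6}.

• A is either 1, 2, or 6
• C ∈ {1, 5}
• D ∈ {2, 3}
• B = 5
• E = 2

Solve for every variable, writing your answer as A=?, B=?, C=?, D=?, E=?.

B must be 5 (only option left). Strike 5 from C.
C's domain is down to {1}, so C = 1. Eliminate 1 elsewhere: A.
E must be 2 (only option left). Remove 2 from A, D.
A has just one choice, so A = 6.
D's domain is down to {3}, so D = 3.

A=6, B=5, C=1, D=3, E=2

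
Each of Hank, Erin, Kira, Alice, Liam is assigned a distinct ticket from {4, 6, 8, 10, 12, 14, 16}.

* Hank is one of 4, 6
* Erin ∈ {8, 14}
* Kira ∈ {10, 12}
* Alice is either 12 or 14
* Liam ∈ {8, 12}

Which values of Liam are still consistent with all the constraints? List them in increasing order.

8, 12

The 3 variables Erin, Alice, Liam are confined to {8, 12, 14}, which locks those values in; drop them from Kira.
Kira must be 10 (only option left).
No further eliminations apply; Liam can still be any of 8, 12.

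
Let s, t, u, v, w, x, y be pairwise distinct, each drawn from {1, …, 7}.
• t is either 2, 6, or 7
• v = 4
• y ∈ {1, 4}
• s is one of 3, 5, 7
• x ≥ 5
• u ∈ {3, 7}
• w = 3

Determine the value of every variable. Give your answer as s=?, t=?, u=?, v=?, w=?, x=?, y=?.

v must be 4 (only option left). Strike 4 from y.
w must be 3 (only option left). So s, u can't be 3.
y must be 1 (only option left).
u has just one choice, so u = 7. So s, t, x can't be 7.
That leaves s = 5. Strike 5 from x.
x's domain is down to {6}, so x = 6. Remove 6 from t.
That leaves t = 2.

s=5, t=2, u=7, v=4, w=3, x=6, y=1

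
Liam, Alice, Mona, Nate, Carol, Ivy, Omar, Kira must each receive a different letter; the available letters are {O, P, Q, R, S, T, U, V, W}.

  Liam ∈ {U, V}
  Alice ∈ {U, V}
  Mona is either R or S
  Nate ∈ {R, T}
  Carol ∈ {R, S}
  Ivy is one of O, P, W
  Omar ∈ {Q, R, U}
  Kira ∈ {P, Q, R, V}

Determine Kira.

P

The 2 variables Liam and Alice are confined to {U, V}, which locks those values in; drop them from Omar, Kira.
Mona and Carol between them cover only {R, S} — a naked pair. Remove those values from Nate, Omar, Kira.
Nate's domain is down to {T}, so Nate = T.
Omar must be Q (only option left). Eliminate Q elsewhere: Kira.
So Kira = P.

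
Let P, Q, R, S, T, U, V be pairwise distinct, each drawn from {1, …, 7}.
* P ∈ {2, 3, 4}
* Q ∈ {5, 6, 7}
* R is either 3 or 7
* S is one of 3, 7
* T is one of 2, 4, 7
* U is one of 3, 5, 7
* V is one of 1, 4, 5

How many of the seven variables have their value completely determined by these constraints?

3

The 7 variables draw from only 7 values {1, 2, 3, 4, 5, 6, 7}, so each is used; only V can be 1, hence V = 1.
Among the 6 still-open variables, 6 fits only Q (and all 6 values in {2, 3, 4, 5, 6, 7} must be used), so Q = 6.
Among the 5 still-open variables, 5 fits only U (and all 5 values in {2, 3, 4, 5, 7} must be used), so U = 5.
R and S between them cover only {3, 7} — a naked pair. Remove those values from P, T.
Determined: Q=6, U=5, V=1. The other variables each still have more than one consistent value. That makes 3.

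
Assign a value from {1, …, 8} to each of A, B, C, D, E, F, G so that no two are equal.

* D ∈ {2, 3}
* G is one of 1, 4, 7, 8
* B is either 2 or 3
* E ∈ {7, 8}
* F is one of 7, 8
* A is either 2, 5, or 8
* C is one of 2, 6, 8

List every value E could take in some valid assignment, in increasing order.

B and D between them cover only {2, 3} — a naked pair. Remove those values from A, C.
E and F between them cover only {7, 8} — a naked pair. Remove those values from A, C, G.
A has just one choice, so A = 5.
C's domain is down to {6}, so C = 6.
No further eliminations apply; E can still be any of 7, 8.

7, 8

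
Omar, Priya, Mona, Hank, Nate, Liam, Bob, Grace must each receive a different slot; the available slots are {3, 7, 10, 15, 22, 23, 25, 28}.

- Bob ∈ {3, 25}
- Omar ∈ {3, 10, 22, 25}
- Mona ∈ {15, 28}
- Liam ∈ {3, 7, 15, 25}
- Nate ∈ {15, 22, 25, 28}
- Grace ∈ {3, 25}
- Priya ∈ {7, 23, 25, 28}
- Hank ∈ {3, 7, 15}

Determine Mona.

28

The 8 variables draw from only 8 values {3, 7, 10, 15, 22, 23, 25, 28}, so each is used; only Omar can be 10, hence Omar = 10.
The 7 still-open variables draw from only 7 values {3, 7, 15, 22, 23, 25, 28}, so each is used; only Nate can be 22, hence Nate = 22.
The 6 still-open variables draw from only 6 values {3, 7, 15, 23, 25, 28}, so each is used; only Priya can be 23, hence Priya = 23.
Among the 5 still-open variables, 28 fits only Mona (and all 5 values in {3, 7, 15, 25, 28} must be used), so Mona = 28.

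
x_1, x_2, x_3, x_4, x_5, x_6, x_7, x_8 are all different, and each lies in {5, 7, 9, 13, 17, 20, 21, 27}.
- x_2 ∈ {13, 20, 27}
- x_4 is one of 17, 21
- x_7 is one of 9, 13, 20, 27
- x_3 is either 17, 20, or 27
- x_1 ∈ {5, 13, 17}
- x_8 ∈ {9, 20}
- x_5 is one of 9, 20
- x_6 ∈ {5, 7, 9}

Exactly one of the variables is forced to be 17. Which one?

x_3

The 8 variables together cover exactly {5, 7, 9, 13, 17, 20, 21, 27} — 8 values for 8 variables — and 7 appears only in x_6's list, so x_6 = 7.
The 7 still-open variables draw from only 7 values {5, 9, 13, 17, 20, 21, 27}, so each is used; only x_1 can be 5, hence x_1 = 5.
The 6 still-open variables draw from only 6 values {9, 13, 17, 20, 21, 27}, so each is used; only x_4 can be 21, hence x_4 = 21.
Among the 5 still-open variables, 17 fits only x_3 (and all 5 values in {9, 13, 17, 20, 27} must be used), so x_3 = 17.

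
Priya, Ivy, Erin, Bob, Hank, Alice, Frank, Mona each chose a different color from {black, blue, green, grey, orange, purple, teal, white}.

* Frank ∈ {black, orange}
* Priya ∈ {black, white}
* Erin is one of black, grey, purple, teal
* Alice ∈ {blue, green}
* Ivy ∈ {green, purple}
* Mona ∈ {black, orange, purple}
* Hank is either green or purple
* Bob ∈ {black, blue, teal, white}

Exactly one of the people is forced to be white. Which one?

Among the 8 variables, grey fits only Erin (and all 8 values in {black, blue, green, grey, orange, purple, teal, white} must be used), so Erin = grey.
The 7 still-open variables together cover exactly {black, blue, green, orange, purple, teal, white} — 7 values for 7 variables — and teal appears only in Bob's list, so Bob = teal.
The 6 still-open variables together cover exactly {black, blue, green, orange, purple, white} — 6 values for 6 variables — and blue appears only in Alice's list, so Alice = blue.
The 5 still-open variables together cover exactly {black, green, orange, purple, white} — 5 values for 5 variables — and white appears only in Priya's list, so Priya = white.

Priya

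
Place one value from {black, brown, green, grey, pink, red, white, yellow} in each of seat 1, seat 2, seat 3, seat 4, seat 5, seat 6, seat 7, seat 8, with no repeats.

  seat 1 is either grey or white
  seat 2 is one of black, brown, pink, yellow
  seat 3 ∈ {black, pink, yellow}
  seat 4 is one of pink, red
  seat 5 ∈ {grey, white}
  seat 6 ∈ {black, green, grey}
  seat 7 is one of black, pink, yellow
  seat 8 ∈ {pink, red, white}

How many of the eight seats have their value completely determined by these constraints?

2

Among the 8 variables, brown fits only seat 2 (and all 8 values in {black, brown, green, grey, pink, red, white, yellow} must be used), so seat 2 = brown.
Among the 7 still-open variables, green fits only seat 6 (and all 7 values in {black, green, grey, pink, red, white, yellow} must be used), so seat 6 = green.
seat 1 and seat 5 between them cover only {grey, white} — a naked pair. Remove those values from seat 8.
seat 4 and seat 8 between them cover only {pink, red} — a naked pair. Remove those values from seat 3, seat 7.
Determined: seat 2=brown, seat 6=green. The other seats each still have more than one consistent value. That makes 2.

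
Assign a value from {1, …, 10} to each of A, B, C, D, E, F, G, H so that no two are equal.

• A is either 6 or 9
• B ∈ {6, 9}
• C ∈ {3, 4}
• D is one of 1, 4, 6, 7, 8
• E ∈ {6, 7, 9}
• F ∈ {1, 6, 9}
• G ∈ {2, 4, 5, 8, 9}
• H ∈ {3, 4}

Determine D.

8

A and B share exactly the 2 values {6, 9}; by pigeonhole those values go to them, so strike 6, 9 from D, E, F, G.
E has just one choice, so E = 7. Eliminate 7 elsewhere: D.
F's domain is down to {1}, so F = 1. Eliminate 1 elsewhere: D.
The 2 variables C and H are confined to {3, 4}, which locks those values in; drop them from D, G.
So D = 8.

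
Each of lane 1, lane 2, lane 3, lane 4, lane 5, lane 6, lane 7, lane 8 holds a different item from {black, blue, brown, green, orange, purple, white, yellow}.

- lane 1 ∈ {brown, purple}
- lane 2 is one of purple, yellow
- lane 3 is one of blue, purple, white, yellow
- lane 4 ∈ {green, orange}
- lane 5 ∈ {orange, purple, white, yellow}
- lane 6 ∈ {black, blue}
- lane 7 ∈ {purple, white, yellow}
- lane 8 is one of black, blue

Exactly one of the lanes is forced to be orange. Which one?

The 8 variables draw from only 8 values {black, blue, brown, green, orange, purple, white, yellow}, so each is used; only lane 1 can be brown, hence lane 1 = brown.
The 7 still-open variables together cover exactly {black, blue, green, orange, purple, white, yellow} — 7 values for 7 variables — and green appears only in lane 4's list, so lane 4 = green.
The 6 still-open variables together cover exactly {black, blue, orange, purple, white, yellow} — 6 values for 6 variables — and orange appears only in lane 5's list, so lane 5 = orange.

lane 5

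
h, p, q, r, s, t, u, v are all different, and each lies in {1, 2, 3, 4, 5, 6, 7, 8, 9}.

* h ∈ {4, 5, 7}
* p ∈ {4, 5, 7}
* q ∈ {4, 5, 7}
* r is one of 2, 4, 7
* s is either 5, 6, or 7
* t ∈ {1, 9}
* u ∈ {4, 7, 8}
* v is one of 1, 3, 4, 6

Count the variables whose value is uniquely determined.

h, p, q share exactly the 3 values {4, 5, 7}; by pigeonhole those values go to them, so strike 4, 5, 7 from r, s, u, v.
r must be 2 (only option left).
s has just one choice, so s = 6. Strike 6 from v.
That leaves u = 8.
Determined: r=2, s=6, u=8. The other variables each still have more than one consistent value. That makes 3.

3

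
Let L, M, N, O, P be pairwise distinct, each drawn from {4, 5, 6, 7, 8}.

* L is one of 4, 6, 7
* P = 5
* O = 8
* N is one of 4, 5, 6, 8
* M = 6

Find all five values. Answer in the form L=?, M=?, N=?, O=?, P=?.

L=7, M=6, N=4, O=8, P=5

M must be 6 (only option left). Remove 6 from L, N.
That leaves O = 8. Eliminate 8 elsewhere: N.
P's domain is down to {5}, so P = 5. Strike 5 from N.
N must be 4 (only option left). So L can't be 4.
L must be 7 (only option left).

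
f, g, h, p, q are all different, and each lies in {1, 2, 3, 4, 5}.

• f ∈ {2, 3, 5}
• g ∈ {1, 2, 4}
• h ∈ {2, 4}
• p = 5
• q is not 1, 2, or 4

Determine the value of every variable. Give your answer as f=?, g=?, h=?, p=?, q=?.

f=2, g=1, h=4, p=5, q=3

p's domain is down to {5}, so p = 5. Remove 5 from f, q.
That leaves q = 3. Strike 3 from f.
f's domain is down to {2}, so f = 2. So g, h can't be 2.
h has just one choice, so h = 4. So g can't be 4.
That leaves g = 1.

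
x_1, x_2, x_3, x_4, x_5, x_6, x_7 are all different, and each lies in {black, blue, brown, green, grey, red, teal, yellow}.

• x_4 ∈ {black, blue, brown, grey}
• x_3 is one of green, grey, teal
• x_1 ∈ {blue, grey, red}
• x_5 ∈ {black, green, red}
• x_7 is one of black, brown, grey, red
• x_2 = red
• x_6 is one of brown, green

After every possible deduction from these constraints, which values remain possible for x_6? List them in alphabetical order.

x_2's domain is down to {red}, so x_2 = red. So x_1, x_5, x_7 can't be red.
The 6 still-open variables together cover exactly {black, blue, brown, green, grey, teal} — 6 values for 6 variables — and teal appears only in x_3's list, so x_3 = teal.
No further eliminations apply; x_6 can still be any of brown, green.

brown, green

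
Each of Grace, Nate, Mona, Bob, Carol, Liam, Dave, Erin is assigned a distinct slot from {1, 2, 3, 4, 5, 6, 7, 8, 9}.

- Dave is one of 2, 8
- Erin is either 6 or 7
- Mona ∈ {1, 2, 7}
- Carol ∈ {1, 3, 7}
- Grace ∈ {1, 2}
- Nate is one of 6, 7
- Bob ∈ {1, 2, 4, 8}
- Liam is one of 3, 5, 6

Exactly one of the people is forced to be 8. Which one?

Dave

Among the 8 variables, 4 fits only Bob (and all 8 values in {1, 2, 3, 4, 5, 6, 7, 8} must be used), so Bob = 4.
The 7 still-open variables together cover exactly {1, 2, 3, 5, 6, 7, 8} — 7 values for 7 variables — and 5 appears only in Liam's list, so Liam = 5.
The 6 still-open variables draw from only 6 values {1, 2, 3, 6, 7, 8}, so each is used; only Carol can be 3, hence Carol = 3.
The 5 still-open variables draw from only 5 values {1, 2, 6, 7, 8}, so each is used; only Dave can be 8, hence Dave = 8.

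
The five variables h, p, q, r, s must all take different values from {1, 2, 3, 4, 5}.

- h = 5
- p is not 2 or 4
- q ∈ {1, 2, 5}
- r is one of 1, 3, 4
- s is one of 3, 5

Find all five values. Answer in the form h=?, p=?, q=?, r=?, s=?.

h=5, p=1, q=2, r=4, s=3

h's domain is down to {5}, so h = 5. Eliminate 5 elsewhere: p, q, s.
That leaves s = 3. So p, r can't be 3.
That leaves p = 1. So q, r can't be 1.
q has just one choice, so q = 2.
That leaves r = 4.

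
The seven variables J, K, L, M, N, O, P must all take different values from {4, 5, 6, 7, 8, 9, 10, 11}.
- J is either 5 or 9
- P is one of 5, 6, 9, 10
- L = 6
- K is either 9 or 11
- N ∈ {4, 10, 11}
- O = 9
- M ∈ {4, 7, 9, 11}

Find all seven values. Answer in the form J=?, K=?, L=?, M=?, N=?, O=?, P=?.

L's domain is down to {6}, so L = 6. Eliminate 6 elsewhere: P.
O must be 9 (only option left). Strike 9 from J, K, M, P.
J's domain is down to {5}, so J = 5. Eliminate 5 elsewhere: P.
K must be 11 (only option left). Remove 11 from M, N.
P's domain is down to {10}, so P = 10. Remove 10 from N.
N's domain is down to {4}, so N = 4. Eliminate 4 elsewhere: M.
M has just one choice, so M = 7.

J=5, K=11, L=6, M=7, N=4, O=9, P=10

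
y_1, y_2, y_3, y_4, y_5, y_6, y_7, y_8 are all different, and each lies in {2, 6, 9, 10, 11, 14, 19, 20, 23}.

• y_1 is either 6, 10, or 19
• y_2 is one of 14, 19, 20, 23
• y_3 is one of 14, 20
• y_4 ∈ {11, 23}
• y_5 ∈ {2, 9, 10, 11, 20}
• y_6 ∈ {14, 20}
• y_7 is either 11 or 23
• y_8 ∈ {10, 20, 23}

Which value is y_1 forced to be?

6

y_3 and y_6 between them cover only {14, 20} — a naked pair. Remove those values from y_2, y_5, y_8.
y_4 and y_7 share exactly the 2 values {11, 23}; by pigeonhole those values go to them, so strike 11, 23 from y_2, y_5, y_8.
That leaves y_2 = 19. Strike 19 from y_1.
y_8 must be 10 (only option left). So y_1, y_5 can't be 10.
So y_1 = 6.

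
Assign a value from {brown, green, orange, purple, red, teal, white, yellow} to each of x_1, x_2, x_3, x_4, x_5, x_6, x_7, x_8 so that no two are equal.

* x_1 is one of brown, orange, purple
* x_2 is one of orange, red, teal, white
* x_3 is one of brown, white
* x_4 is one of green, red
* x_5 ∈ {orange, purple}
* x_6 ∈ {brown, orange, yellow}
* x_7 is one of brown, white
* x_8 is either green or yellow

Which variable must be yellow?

x_6

The 8 variables together cover exactly {brown, green, orange, purple, red, teal, white, yellow} — 8 values for 8 variables — and teal appears only in x_2's list, so x_2 = teal.
The 7 still-open variables draw from only 7 values {brown, green, orange, purple, red, white, yellow}, so each is used; only x_4 can be red, hence x_4 = red.
The 6 still-open variables together cover exactly {brown, green, orange, purple, white, yellow} — 6 values for 6 variables — and green appears only in x_8's list, so x_8 = green.
The 5 still-open variables together cover exactly {brown, orange, purple, white, yellow} — 5 values for 5 variables — and yellow appears only in x_6's list, so x_6 = yellow.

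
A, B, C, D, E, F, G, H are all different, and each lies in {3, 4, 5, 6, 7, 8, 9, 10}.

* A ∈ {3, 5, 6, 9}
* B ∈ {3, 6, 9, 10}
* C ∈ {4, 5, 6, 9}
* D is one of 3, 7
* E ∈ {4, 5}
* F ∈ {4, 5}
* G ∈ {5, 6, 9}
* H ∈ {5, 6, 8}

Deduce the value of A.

3

Among the 8 variables, 7 fits only D (and all 8 values in {3, 4, 5, 6, 7, 8, 9, 10} must be used), so D = 7.
The 7 still-open variables draw from only 7 values {3, 4, 5, 6, 8, 9, 10}, so each is used; only H can be 8, hence H = 8.
Among the 6 still-open variables, 10 fits only B (and all 6 values in {3, 4, 5, 6, 9, 10} must be used), so B = 10.
The 5 still-open variables together cover exactly {3, 4, 5, 6, 9} — 5 values for 5 variables — and 3 appears only in A's list, so A = 3.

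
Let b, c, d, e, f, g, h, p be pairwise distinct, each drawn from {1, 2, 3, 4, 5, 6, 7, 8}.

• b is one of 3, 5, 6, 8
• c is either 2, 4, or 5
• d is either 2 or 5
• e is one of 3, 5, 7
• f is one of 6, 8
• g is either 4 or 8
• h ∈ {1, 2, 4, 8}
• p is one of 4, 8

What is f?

6

The 8 variables draw from only 8 values {1, 2, 3, 4, 5, 6, 7, 8}, so each is used; only h can be 1, hence h = 1.
The 7 still-open variables together cover exactly {2, 3, 4, 5, 6, 7, 8} — 7 values for 7 variables — and 7 appears only in e's list, so e = 7.
The 6 still-open variables draw from only 6 values {2, 3, 4, 5, 6, 8}, so each is used; only b can be 3, hence b = 3.
The 5 still-open variables together cover exactly {2, 4, 5, 6, 8} — 5 values for 5 variables — and 6 appears only in f's list, so f = 6.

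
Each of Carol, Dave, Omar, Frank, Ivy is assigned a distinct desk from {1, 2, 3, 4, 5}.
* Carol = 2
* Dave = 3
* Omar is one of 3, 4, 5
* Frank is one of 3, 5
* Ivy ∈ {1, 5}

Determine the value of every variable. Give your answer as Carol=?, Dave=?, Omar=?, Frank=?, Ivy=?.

Carol=2, Dave=3, Omar=4, Frank=5, Ivy=1

Carol must be 2 (only option left).
That leaves Dave = 3. Strike 3 from Omar, Frank.
Frank must be 5 (only option left). So Omar, Ivy can't be 5.
Ivy has just one choice, so Ivy = 1.
Omar has just one choice, so Omar = 4.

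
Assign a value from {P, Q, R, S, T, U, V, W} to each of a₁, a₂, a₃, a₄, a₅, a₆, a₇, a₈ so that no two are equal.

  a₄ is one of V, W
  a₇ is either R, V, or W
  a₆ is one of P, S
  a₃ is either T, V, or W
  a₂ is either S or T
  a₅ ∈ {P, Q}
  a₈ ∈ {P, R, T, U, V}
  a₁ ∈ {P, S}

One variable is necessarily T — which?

a₂

The 8 variables draw from only 8 values {P, Q, R, S, T, U, V, W}, so each is used; only a₅ can be Q, hence a₅ = Q.
The 7 still-open variables together cover exactly {P, R, S, T, U, V, W} — 7 values for 7 variables — and U appears only in a₈'s list, so a₈ = U.
Among the 6 still-open variables, R fits only a₇ (and all 6 values in {P, R, S, T, V, W} must be used), so a₇ = R.
a₁ and a₆ between them cover only {P, S} — a naked pair. Remove those values from a₂.
So T goes to a₂.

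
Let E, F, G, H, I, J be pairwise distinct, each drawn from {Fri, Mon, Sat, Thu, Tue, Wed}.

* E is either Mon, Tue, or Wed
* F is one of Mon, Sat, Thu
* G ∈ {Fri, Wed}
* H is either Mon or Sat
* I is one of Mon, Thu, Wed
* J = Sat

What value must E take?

Tue

J's domain is down to {Sat}, so J = Sat. Remove Sat from F, H.
H has just one choice, so H = Mon. Strike Mon from E, F, I.
That leaves F = Thu. Strike Thu from I.
I has just one choice, so I = Wed. So E, G can't be Wed.
So E = Tue.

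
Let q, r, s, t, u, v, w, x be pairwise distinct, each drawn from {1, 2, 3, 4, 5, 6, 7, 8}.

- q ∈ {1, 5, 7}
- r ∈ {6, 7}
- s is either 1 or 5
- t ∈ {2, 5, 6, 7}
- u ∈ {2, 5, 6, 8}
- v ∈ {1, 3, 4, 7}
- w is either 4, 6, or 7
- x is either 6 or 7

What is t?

The 8 variables together cover exactly {1, 2, 3, 4, 5, 6, 7, 8} — 8 values for 8 variables — and 3 appears only in v's list, so v = 3.
Among the 7 still-open variables, 4 fits only w (and all 7 values in {1, 2, 4, 5, 6, 7, 8} must be used), so w = 4.
Among the 6 still-open variables, 8 fits only u (and all 6 values in {1, 2, 5, 6, 7, 8} must be used), so u = 8.
The 5 still-open variables together cover exactly {1, 2, 5, 6, 7} — 5 values for 5 variables — and 2 appears only in t's list, so t = 2.

2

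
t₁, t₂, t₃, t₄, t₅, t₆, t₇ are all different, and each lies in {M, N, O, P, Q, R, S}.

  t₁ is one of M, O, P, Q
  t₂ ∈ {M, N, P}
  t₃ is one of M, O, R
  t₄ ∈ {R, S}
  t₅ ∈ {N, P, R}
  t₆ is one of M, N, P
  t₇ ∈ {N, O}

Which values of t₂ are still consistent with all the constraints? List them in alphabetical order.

The 7 variables together cover exactly {M, N, O, P, Q, R, S} — 7 values for 7 variables — and Q appears only in t₁'s list, so t₁ = Q.
Among the 6 still-open variables, S fits only t₄ (and all 6 values in {M, N, O, P, R, S} must be used), so t₄ = S.
No further eliminations apply; t₂ can still be any of M, N, P.

M, N, P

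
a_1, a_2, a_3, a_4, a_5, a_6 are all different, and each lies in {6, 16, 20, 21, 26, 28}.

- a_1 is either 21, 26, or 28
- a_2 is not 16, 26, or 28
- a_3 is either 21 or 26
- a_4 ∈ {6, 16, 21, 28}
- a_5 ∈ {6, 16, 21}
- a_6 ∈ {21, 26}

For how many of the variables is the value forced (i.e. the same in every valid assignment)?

2

The 6 variables draw from only 6 values {6, 16, 20, 21, 26, 28}, so each is used; only a_2 can be 20, hence a_2 = 20.
a_3 and a_6 between them cover only {21, 26} — a naked pair. Remove those values from a_1, a_4, a_5.
a_1's domain is down to {28}, so a_1 = 28. Strike 28 from a_4.
Determined: a_1=28, a_2=20. The other variables each still have more than one consistent value. That makes 2.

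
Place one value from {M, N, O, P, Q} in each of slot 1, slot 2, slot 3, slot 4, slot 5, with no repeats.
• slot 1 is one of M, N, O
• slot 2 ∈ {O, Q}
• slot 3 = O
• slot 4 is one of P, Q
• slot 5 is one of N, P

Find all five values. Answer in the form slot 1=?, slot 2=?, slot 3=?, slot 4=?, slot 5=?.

slot 3 has just one choice, so slot 3 = O. Remove O from slot 1, slot 2.
That leaves slot 2 = Q. Strike Q from slot 4.
slot 4 must be P (only option left). So slot 5 can't be P.
slot 5 must be N (only option left). Strike N from slot 1.
That leaves slot 1 = M.

slot 1=M, slot 2=Q, slot 3=O, slot 4=P, slot 5=N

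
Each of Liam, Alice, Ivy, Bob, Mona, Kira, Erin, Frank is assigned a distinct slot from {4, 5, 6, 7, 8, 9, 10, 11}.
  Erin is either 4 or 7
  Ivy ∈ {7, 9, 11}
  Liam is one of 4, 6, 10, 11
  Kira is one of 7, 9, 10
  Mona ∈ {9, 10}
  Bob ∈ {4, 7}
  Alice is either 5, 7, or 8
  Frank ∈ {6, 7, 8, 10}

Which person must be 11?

Ivy

Among the 8 variables, 5 fits only Alice (and all 8 values in {4, 5, 6, 7, 8, 9, 10, 11} must be used), so Alice = 5.
Among the 7 still-open variables, 8 fits only Frank (and all 7 values in {4, 6, 7, 8, 9, 10, 11} must be used), so Frank = 8.
Among the 6 still-open variables, 6 fits only Liam (and all 6 values in {4, 6, 7, 9, 10, 11} must be used), so Liam = 6.
The 5 still-open variables together cover exactly {4, 7, 9, 10, 11} — 5 values for 5 variables — and 11 appears only in Ivy's list, so Ivy = 11.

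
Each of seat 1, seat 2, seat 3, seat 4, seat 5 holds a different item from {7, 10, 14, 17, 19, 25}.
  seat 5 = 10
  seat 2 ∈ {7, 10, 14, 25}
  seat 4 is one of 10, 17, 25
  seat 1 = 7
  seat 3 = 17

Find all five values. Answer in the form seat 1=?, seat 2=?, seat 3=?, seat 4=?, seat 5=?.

seat 1=7, seat 2=14, seat 3=17, seat 4=25, seat 5=10

seat 1 must be 7 (only option left). Strike 7 from seat 2.
seat 3 has just one choice, so seat 3 = 17. Remove 17 from seat 4.
seat 5's domain is down to {10}, so seat 5 = 10. So seat 2, seat 4 can't be 10.
seat 4 must be 25 (only option left). Strike 25 from seat 2.
That leaves seat 2 = 14.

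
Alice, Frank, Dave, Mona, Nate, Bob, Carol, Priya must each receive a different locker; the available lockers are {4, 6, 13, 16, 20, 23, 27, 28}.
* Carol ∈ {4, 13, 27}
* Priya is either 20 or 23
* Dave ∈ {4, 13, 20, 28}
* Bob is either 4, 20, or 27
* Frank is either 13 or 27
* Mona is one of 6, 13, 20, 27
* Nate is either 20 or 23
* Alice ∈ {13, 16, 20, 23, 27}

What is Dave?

The 8 variables draw from only 8 values {4, 6, 13, 16, 20, 23, 27, 28}, so each is used; only Mona can be 6, hence Mona = 6.
The 7 still-open variables draw from only 7 values {4, 13, 16, 20, 23, 27, 28}, so each is used; only Alice can be 16, hence Alice = 16.
The 6 still-open variables draw from only 6 values {4, 13, 20, 23, 27, 28}, so each is used; only Dave can be 28, hence Dave = 28.

28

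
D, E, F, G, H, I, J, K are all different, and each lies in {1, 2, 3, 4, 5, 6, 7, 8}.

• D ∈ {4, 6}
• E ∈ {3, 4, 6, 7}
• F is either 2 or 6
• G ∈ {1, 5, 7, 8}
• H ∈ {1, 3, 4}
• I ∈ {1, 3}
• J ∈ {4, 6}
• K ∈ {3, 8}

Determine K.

8

Among the 8 variables, 2 fits only F (and all 8 values in {1, 2, 3, 4, 5, 6, 7, 8} must be used), so F = 2.
The 7 still-open variables draw from only 7 values {1, 3, 4, 5, 6, 7, 8}, so each is used; only G can be 5, hence G = 5.
Among the 6 still-open variables, 7 fits only E (and all 6 values in {1, 3, 4, 6, 7, 8} must be used), so E = 7.
The 5 still-open variables draw from only 5 values {1, 3, 4, 6, 8}, so each is used; only K can be 8, hence K = 8.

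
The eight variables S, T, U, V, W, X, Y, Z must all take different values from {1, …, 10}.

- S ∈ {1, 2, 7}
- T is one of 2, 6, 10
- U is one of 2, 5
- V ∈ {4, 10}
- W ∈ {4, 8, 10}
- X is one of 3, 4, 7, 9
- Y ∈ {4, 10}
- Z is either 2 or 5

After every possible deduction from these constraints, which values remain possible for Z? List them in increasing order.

U and Z between them cover only {2, 5} — a naked pair. Remove those values from S, T.
V and Y share exactly the 2 values {4, 10}; by pigeonhole those values go to them, so strike 4, 10 from T, W, X.
T has just one choice, so T = 6.
That leaves W = 8.
No further eliminations apply; Z can still be any of 2, 5.

2, 5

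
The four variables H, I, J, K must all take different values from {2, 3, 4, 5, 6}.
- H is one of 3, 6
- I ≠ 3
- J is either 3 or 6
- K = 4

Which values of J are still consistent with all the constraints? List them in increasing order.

3, 6

K must be 4 (only option left). So I can't be 4.
H and J between them cover only {3, 6} — a naked pair. Remove those values from I.
No further eliminations apply; J can still be any of 3, 6.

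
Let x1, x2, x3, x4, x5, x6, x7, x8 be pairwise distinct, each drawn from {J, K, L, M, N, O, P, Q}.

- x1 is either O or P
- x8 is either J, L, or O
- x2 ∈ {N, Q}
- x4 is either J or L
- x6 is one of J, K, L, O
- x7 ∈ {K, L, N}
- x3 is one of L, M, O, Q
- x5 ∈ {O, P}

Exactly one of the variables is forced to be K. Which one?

x6

Among the 8 variables, M fits only x3 (and all 8 values in {J, K, L, M, N, O, P, Q} must be used), so x3 = M.
The 7 still-open variables draw from only 7 values {J, K, L, N, O, P, Q}, so each is used; only x2 can be Q, hence x2 = Q.
The 6 still-open variables draw from only 6 values {J, K, L, N, O, P}, so each is used; only x7 can be N, hence x7 = N.
The 5 still-open variables together cover exactly {J, K, L, O, P} — 5 values for 5 variables — and K appears only in x6's list, so x6 = K.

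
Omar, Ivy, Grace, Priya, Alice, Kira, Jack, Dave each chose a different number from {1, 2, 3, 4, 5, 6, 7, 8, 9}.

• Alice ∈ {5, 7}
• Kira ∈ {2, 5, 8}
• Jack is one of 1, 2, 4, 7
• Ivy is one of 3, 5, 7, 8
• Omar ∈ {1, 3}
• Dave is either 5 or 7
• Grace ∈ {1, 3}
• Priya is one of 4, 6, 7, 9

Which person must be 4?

The 2 variables Omar and Grace are confined to {1, 3}, which locks those values in; drop them from Ivy, Jack.
The 2 variables Alice and Dave are confined to {5, 7}, which locks those values in; drop them from Ivy, Priya, Kira, Jack.
Ivy has just one choice, so Ivy = 8. Eliminate 8 elsewhere: Kira.
Kira's domain is down to {2}, so Kira = 2. Strike 2 from Jack.
So 4 goes to Jack.

Jack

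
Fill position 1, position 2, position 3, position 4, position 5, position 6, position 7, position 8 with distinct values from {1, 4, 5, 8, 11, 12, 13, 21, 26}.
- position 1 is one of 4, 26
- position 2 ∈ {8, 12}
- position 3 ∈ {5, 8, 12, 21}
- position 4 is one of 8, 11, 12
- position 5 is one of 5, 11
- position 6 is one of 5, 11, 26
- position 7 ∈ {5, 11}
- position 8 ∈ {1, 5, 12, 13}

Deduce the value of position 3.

21

position 5 and position 7 between them cover only {5, 11} — a naked pair. Remove those values from position 3, position 4, position 6, position 8.
That leaves position 6 = 26. So position 1 can't be 26.
position 1's domain is down to {4}, so position 1 = 4.
position 2 and position 4 share exactly the 2 values {8, 12}; by pigeonhole those values go to them, so strike 8, 12 from position 3, position 8.
So position 3 = 21.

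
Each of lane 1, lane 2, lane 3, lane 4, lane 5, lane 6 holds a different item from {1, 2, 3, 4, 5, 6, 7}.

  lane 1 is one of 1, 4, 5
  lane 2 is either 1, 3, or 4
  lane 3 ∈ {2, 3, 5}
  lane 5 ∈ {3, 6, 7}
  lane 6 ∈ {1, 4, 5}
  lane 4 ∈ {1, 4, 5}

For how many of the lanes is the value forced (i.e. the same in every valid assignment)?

2

The 3 variables lane 1, lane 4, lane 6 are confined to {1, 4, 5}, which locks those values in; drop them from lane 2, lane 3.
That leaves lane 2 = 3. Eliminate 3 elsewhere: lane 3, lane 5.
lane 3 has just one choice, so lane 3 = 2.
Determined: lane 2=3, lane 3=2. The other lanes each still have more than one consistent value. That makes 2.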